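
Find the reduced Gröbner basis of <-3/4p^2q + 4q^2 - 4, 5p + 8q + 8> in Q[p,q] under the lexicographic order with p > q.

Buchberger's algorithm terminates because the ascending chain of leading-term ideals stabilizes.

f_1 = -3/4p^2q + 4q^2 - 4, LT = p^2q.
f_2 = 5p + 8q + 8, LT = p.

S(f_1,f_2): lcm = p^2q. S = -8/5pq^2 - 8/5pq - 16/3q^2 + 16/3.
  leading term pq^2: subtract (-8/25q^2)·f_2 from -8/5pq^2 - 8/5pq - 16/3q^2 + 16/3 → -8/5pq + 64/25q^3 - 208/75q^2 + 16/3
  leading term pq: subtract (-8/25q)·f_2 from -8/5pq + 64/25q^3 - 208/75q^2 + 16/3 → 64/25q^3 - 16/75q^2 + 64/25q + 16/3
  leading term q^3: no divisor's leading term divides it; move 64/25q^3 to the remainder.
  leading term q^2: no divisor's leading term divides it; move -16/75q^2 to the remainder.
  leading term q: no divisor's leading term divides it; move 64/25q to the remainder.
  leading term 1: no divisor's leading term divides it; move 16/3 to the remainder.
  remainder 64/25q^3 - 16/75q^2 + 64/25q + 16/3 ≠ 0; add g_3 = 64/25q^3 - 16/75q^2 + 64/25q + 16/3 to the basis.

The other S-polynomials (S(f_1,g_3), S(f_2,g_3)) all reduce to 0 modulo the current basis, so we have a Gröbner basis.
Inter-reduce: drop elements whose leading term is divisible by another's, tail-reduce, and make monic.

G = {p + 8/5q + 8/5, q^3 - 1/12q^2 + q + 25/12}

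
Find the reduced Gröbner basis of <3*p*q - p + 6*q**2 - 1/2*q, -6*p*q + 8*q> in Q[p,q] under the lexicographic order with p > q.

f_1 = 3*p*q - p + 6*q**2 - 1/2*q, LT = p*q.
f_2 = -6*p*q + 8*q, LT = p*q.

S(f_1,f_2): lcm = p*q. S = -1/3*p + 2*q**2 + 7/6*q.
  leading term p: no divisor's leading term divides it; move -1/3*p to the remainder.
  leading term q**2: no divisor's leading term divides it; move 2*q**2 to the remainder.
  leading term q: no divisor's leading term divides it; move 7/6*q to the remainder.
  remainder -1/3*p + 2*q**2 + 7/6*q ≠ 0; add g_3 = -1/3*p + 2*q**2 + 7/6*q to the basis.

S(f_1,g_3): lcm = p*q. S = -1/3*p + 6*q**3 + 11/2*q**2 - 1/6*q.
  leading term p: subtract (1)·g_3 from -1/3*p + 6*q**3 + 11/2*q**2 - 1/6*q → 6*q**3 + 7/2*q**2 - 4/3*q
  leading term q**3: no divisor's leading term divides it; move 6*q**3 to the remainder.
  leading term q**2: no divisor's leading term divides it; move 7/2*q**2 to the remainder.
  leading term q: no divisor's leading term divides it; move -4/3*q to the remainder.
  remainder 6*q**3 + 7/2*q**2 - 4/3*q ≠ 0; add g_4 = 6*q**3 + 7/2*q**2 - 4/3*q to the basis.

The other S-polynomials (S(f_2,g_3), S(f_1,g_4), S(f_2,g_4), S(g_3,g_4)) all reduce to 0 modulo the current basis, so we have a Gröbner basis.
Inter-reduce: drop elements whose leading term is divisible by another's, tail-reduce, and make monic.

G = {p - 6*q**2 - 7/2*q, q**3 + 7/12*q**2 - 2/9*q}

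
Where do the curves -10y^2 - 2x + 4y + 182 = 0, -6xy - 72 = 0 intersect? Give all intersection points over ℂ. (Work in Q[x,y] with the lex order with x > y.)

Compute a lex Gröbner basis by Buchberger's algorithm.
f_1 = -2x - 10y^2 + 4y + 182, LT = x.
f_2 = -6xy - 72, LT = xy.

S(f_1,f_2): lcm = xy. S = 5y^3 - 2y^2 - 91y - 12.
  leading term y^3: no divisor's leading term divides it; move 5y^3 to the remainder.
  leading term y^2: no divisor's leading term divides it; move -2y^2 to the remainder.
  leading term y: no divisor's leading term divides it; move -91y to the remainder.
  leading term 1: no divisor's leading term divides it; move -12 to the remainder.
  remainder 5y^3 - 2y^2 - 91y - 12 ≠ 0; add h_3 = 5y^3 - 2y^2 - 91y - 12 to the basis.

The other S-polynomials (S(f_1,h_3), S(f_2,h_3)) all reduce to 0 modulo the current basis, so we have a Gröbner basis.
Inter-reduce: drop elements whose leading term is divisible by another's, tail-reduce, and make monic.
Reduced Gröbner basis: {x + 5y^2 - 2y - 91, y^3 - 2/5y^2 - 91/5y - 12/5}.

A lex Gröbner basis eliminates variables successively. Here y^3 - 2/5y^2 - 91/5y - 12/5 depends only on y, with roots {-4, 11/5 - 2*sqrt(34)/5, 11/5 + 2*sqrt(34)/5}; lifting each root through the earlier basis elements recovers the full solutions.
  y = -4: the earlier basis element becomes x - 3 = 0, giving x = 3 — point (3, -4).
  y = 11/5 - 2*sqrt(34)/5: the earlier basis element becomes x - 8*sqrt(34) - 44 = 0, giving x = 44 + 8*sqrt(34) — point (44 + 8*sqrt(34), 11/5 - 2*sqrt(34)/5).
  y = 11/5 + 2*sqrt(34)/5: the earlier basis element becomes x - 44 + 8*sqrt(34) = 0, giving x = 44 - 8*sqrt(34) — point (44 - 8*sqrt(34), 11/5 + 2*sqrt(34)/5).
Check: every point annihilates each of the original generators.
Zero-dimensionality of the ideal guarantees finitely many solutions over ℂ.

{(3, -4), (44 + 8*sqrt(34), 11/5 - 2*sqrt(34)/5), (44 - 8*sqrt(34), 11/5 + 2*sqrt(34)/5)}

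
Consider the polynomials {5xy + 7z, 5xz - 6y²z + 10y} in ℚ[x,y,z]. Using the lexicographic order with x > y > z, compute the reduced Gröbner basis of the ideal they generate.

G = {xy + 7/5z, xz - 6/5y²z + 2y, y³z - 5/3y² + 7/6z²}

The reduced Gröbner basis is the canonical form of the ideal for this ordering.

f_1 = 5xy + 7z, LT = xy.
f_2 = 5xz - 6y²z + 10y, LT = xz.

S(f_1,f_2): lcm = xyz. S = 6/5y³z - 2y² + 7/5z².
  leading term y³z: no divisor's leading term divides it; move 6/5y³z to the remainder.
  leading term y²: no divisor's leading term divides it; move -2y² to the remainder.
  leading term z²: no divisor's leading term divides it; move 7/5z² to the remainder.
  remainder 6/5y³z - 2y² + 7/5z² ≠ 0; add g_3 = 6/5y³z - 2y² + 7/5z² to the basis.

S(f_1,g_3): lcm = xy³z. S = 5/3xy² - 7/6xz² + 7/5y²z².
  leading term xy²: subtract (⅓y)·f_1 from 5/3xy² - 7/6xz² + 7/5y²z² → -7/6xz² + 7/5y²z² - 7/3yz
  leading term xz²: subtract (-7/30z)·f_2 from -7/6xz² + 7/5y²z² - 7/3yz → 0
  remainder 0.

S(f_2,g_3): lcm = xy³z. S = 5/3xy² - 7/6xz² - 6/5y⁵z + 2y⁴.
  leading term xy²: subtract (⅓y)·f_1 from 5/3xy² - 7/6xz² - 6/5y⁵z + 2y⁴ → -7/6xz² - 6/5y⁵z + 2y⁴ - 7/3yz
  leading term xz²: subtract (-7/30z)·f_2 from -7/6xz² - 6/5y⁵z + 2y⁴ - 7/3yz → -6/5y⁵z + 2y⁴ - 7/5y²z²
  leading term y⁵z: subtract (-y²)·g_3 from -6/5y⁵z + 2y⁴ - 7/5y²z² → 0
  remainder 0.

Every S-polynomial of the final basis reduces to 0, so we have a Gröbner basis.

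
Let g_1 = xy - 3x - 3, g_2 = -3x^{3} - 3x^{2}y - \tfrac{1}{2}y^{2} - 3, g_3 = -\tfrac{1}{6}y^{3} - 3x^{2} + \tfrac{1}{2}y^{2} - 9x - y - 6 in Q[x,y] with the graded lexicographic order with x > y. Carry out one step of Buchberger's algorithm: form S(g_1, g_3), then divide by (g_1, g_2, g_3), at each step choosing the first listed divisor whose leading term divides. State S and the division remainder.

S(g_1, g_3) = -18x^{3} - 54x^{2} - 6xy - 3y^{2} - 36x; remainder on division = 0.

lcm(LM(g_1), LM(g_3)) = xy^{3}.
S = (lcm/LT(g_1))·g_1 − (lcm/LT(g_3))·g_3 = -18x^{3} - 54x^{2} - 6xy - 3y^{2} - 36x.
Reduce S modulo (g_1, g_2, g_3) in that order:
  leading term x^{3}: subtract (6)·g_2 from -18x^{3} - 54x^{2} - 6xy - 3y^{2} - 36x → 18x^{2}y - 54x^{2} - 6xy - 36x + 18
  leading term x^{2}y: subtract (18x)·g_1 from 18x^{2}y - 54x^{2} - 6xy - 36x + 18 → -6xy + 18x + 18
  leading term xy: subtract (-6)·g_1 from -6xy + 18x + 18 → 0
The remainder is 0, so this S-polynomial contributes no new basis element.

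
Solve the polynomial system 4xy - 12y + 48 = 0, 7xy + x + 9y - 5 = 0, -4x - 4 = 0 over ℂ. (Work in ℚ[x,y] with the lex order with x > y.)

{(-1, 3)}

Compute a lex Gröbner basis by Buchberger's algorithm.
f_1 = 4xy - 12y + 48, LT = xy.
f_2 = 7xy + x + 9y - 5, LT = xy.
f_3 = -4x - 4, LT = x.

S(f_1,f_2): lcm = xy. S = -1/7x - 30/7y + 89/7.
  leading term x: subtract (1/28)·f_3 from -1/7x - 30/7y + 89/7 → -30/7y + 90/7
  leading term y: no divisor's leading term divides it; move -30/7y to the remainder.
  leading term 1: no divisor's leading term divides it; move 90/7 to the remainder.
  remainder -30/7y + 90/7 ≠ 0; add h_4 = -30/7y + 90/7 to the basis.

The other S-polynomials (S(f_1,f_3), S(f_2,f_3), S(f_1,h_4), S(f_2,h_4), S(f_3,h_4)) all reduce to 0 modulo the current basis, so we have a Gröbner basis.
Inter-reduce: drop elements whose leading term is divisible by another's, tail-reduce, and make monic.
Reduced Gröbner basis: {x + 1, y - 3}.

A lex Gröbner basis eliminates variables successively. Here y - 3 depends only on y, with roots {3}; lifting each root through the earlier basis elements recovers the full solutions.
  y = 3: the earlier basis element becomes x + 1 = 0, giving x = -1 — point (-1, 3).
Substituting each solution back into the original system confirms all equations vanish.
This is the nonlinear analogue of row-reducing a linear system.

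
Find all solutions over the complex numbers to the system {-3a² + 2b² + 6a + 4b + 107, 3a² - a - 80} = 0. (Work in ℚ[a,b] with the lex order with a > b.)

{(-5, -1), (16/3, -1 - sqrt(930)*I/6), (16/3, -1 + sqrt(930)*I/6)}

Compute a lex Gröbner basis by Buchberger's algorithm.
f_1 = -3a² + 6a + 2b² + 4b + 107, LT = a².
f_2 = 3a² - a - 80, LT = a².

S(f_1,f_2): lcm = a². S = -5/3a - ⅔b² - 4/3b - 9.
  leading term a: no divisor's leading term divides it; move -5/3a to the remainder.
  leading term b²: no divisor's leading term divides it; move -⅔b² to the remainder.
  leading term b: no divisor's leading term divides it; move -4/3b to the remainder.
  leading term 1: no divisor's leading term divides it; move -9 to the remainder.
  remainder -5/3a - ⅔b² - 4/3b - 9 ≠ 0; add h_3 = -5/3a - ⅔b² - 4/3b - 9 to the basis.

S(f_1,h_3): lcm = a². S = -⅖ab² - ⅘ab - 37/5a - ⅔b² - 4/3b - 107/3.
  leading term ab²: subtract (6/25b²)·h_3 from -⅖ab² - ⅘ab - 37/5a - ⅔b² - 4/3b - 107/3 → -⅘ab - 37/5a + 4/25b⁴ + 8/25b³ + 112/75b² - 4/3b - 107/3
  leading term ab: subtract (12/25b)·h_3 from -⅘ab - 37/5a + 4/25b⁴ + 8/25b³ + 112/75b² - 4/3b - 107/3 → -37/5a + 4/25b⁴ + 16/25b³ + 32/15b² + 224/75b - 107/3
  leading term a: subtract (111/25)·h_3 from -37/5a + 4/25b⁴ + 16/25b³ + 32/15b² + 224/75b - 107/3 → 4/25b⁴ + 16/25b³ + 382/75b² + 668/75b + 322/75
  leading term b⁴: no divisor's leading term divides it; move 4/25b⁴ to the remainder.
  leading term b³: no divisor's leading term divides it; move 16/25b³ to the remainder.
  leading term b²: no divisor's leading term divides it; move 382/75b² to the remainder.
  leading term b: no divisor's leading term divides it; move 668/75b to the remainder.
  leading term 1: no divisor's leading term divides it; move 322/75 to the remainder.
  remainder 4/25b⁴ + 16/25b³ + 382/75b² + 668/75b + 322/75 ≠ 0; add h_4 = 4/25b⁴ + 16/25b³ + 382/75b² + 668/75b + 322/75 to the basis.

The other S-polynomials (S(f_2,h_3), S(f_1,h_4), S(f_2,h_4), S(h_3,h_4)) all reduce to 0 modulo the current basis, so we have a Gröbner basis.
Inter-reduce: drop elements whose leading term is divisible by another's, tail-reduce, and make monic.
Reduced Gröbner basis: {a + ⅖b² + ⅘b + 27/5, b⁴ + 4b³ + 191/6b² + 167/3b + 161/6}.

Since the basis is lex-ordered, b⁴ + 4b³ + 191/6b² + 167/3b + 161/6 is univariate in b. Its roots are {-1, -1 - sqrt(930)*I/6, -1 + sqrt(930)*I/6}. Back-substituting each root into the other basis elements fixes the other coordinates.
  b = -1: the earlier basis element becomes a + 5 = 0, giving a = -5 — point (-5, -1).
  b = -1 - sqrt(930)*I/6: the earlier basis element becomes a - 16/3 = 0, giving a = 16/3 — point (16/3, -1 - sqrt(930)*I/6).
  b = -1 + sqrt(930)*I/6: the earlier basis element becomes a - 16/3 = 0, giving a = 16/3 — point (16/3, -1 + sqrt(930)*I/6).
Each listed point satisfies every original equation (direct substitution).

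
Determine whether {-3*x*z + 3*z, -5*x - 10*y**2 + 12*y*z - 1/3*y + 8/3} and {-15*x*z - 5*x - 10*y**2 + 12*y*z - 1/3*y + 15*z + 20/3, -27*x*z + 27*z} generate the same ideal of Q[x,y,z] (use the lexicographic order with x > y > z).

Two ideals are equal iff their reduced Gröbner bases coincide (the reduced basis is unique for a fixed ordering).
Buchberger on the first generating set:
f_1 = -3*x*z + 3*z, LT = x*z.
f_2 = -5*x - 10*y**2 + 12*y*z - 1/3*y + 8/3, LT = x.

S(f_1,f_2): lcm = x*z. S = -2*y**2*z + 12/5*y*z**2 - 1/15*y*z - 7/15*z.
  reduce S modulo (f_1, f_2):
  remainder -2*y**2*z + 12/5*y*z**2 - 1/15*y*z - 7/15*z ≠ 0; add g_3 = -2*y**2*z + 12/5*y*z**2 - 1/15*y*z - 7/15*z to the basis.

The other S-polynomials (S(f_1,g_3), S(f_2,g_3)) all reduce to 0 modulo the current basis, so we have a Gröbner basis.
Inter-reduce: drop elements whose leading term is divisible by another's, tail-reduce, and make monic.
Reduced Gröbner basis: {x + 2*y**2 - 12/5*y*z + 1/15*y - 8/15, y**2*z - 6/5*y*z**2 + 1/30*y*z + 7/30*z}.

Buchberger on the second generating set:
h_1 = -15*x*z - 5*x - 10*y**2 + 12*y*z - 1/3*y + 15*z + 20/3, LT = x*z.
h_2 = -27*x*z + 27*z, LT = x*z.

S(h_1,h_2): lcm = x*z. S = 1/3*x + 2/3*y**2 - 4/5*y*z + 1/45*y - 4/9.
  reduce S modulo (h_1, h_2):
  remainder 1/3*x + 2/3*y**2 - 4/5*y*z + 1/45*y - 4/9 ≠ 0; add k_3 = 1/3*x + 2/3*y**2 - 4/5*y*z + 1/45*y - 4/9 to the basis.

S(h_1,k_3): lcm = x*z. S = 1/3*x - 2*y**2*z + 2/3*y**2 + 12/5*y*z**2 - 13/15*y*z + 1/45*y + 1/3*z - 4/9.
  reduce S modulo (h_1, h_2, k_3):
  remainder -2*y**2*z + 12/5*y*z**2 - 1/15*y*z + 1/3*z ≠ 0; add k_4 = -2*y**2*z + 12/5*y*z**2 - 1/15*y*z + 1/3*z to the basis.

The other S-polynomials (S(h_2,k_3), S(h_1,k_4), S(h_2,k_4), S(k_3,k_4)) all reduce to 0 modulo the current basis, so we have a Gröbner basis.
Inter-reduce: drop elements whose leading term is divisible by another's, tail-reduce, and make monic.
Reduced Gröbner basis: {x + 2*y**2 - 12/5*y*z + 1/15*y - 4/3, y**2*z - 6/5*y*z**2 + 1/30*y*z - 1/6*z}.

These differ, so the ideals are not equal.

No, the ideals differ.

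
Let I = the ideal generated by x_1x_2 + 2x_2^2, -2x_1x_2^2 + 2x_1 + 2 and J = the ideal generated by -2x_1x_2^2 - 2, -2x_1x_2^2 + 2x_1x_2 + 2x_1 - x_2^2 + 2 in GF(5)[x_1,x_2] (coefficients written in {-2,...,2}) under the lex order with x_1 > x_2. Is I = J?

Since reduced Gröbner bases are canonical representatives of ideals under a given ordering, it suffices to compute and compare them.
Buchberger on the first generating set:
f_1 = x_1x_2 + 2x_2^2, LT = x_1x_2.
f_2 = -2x_1x_2^2 + 2x_1 + 2, LT = x_1x_2^2.

S(f_1,f_2): lcm = x_1x_2^2. S = x_1 + 2x_2^3 + 1.
  leading term x_1: no divisor's leading term divides it; move x_1 to the remainder.
  leading term x_2^3: no divisor's leading term divides it; move 2x_2^3 to the remainder.
  leading term 1: no divisor's leading term divides it; move 1 to the remainder.
  remainder x_1 + 2x_2^3 + 1 ≠ 0; add g_3 = x_1 + 2x_2^3 + 1 to the basis.

S(f_1,g_3): lcm = x_1x_2. S = -2x_2^4 + 2x_2^2 - x_2.
  leading term x_2^4: no divisor's leading term divides it; move -2x_2^4 to the remainder.
  leading term x_2^2: no divisor's leading term divides it; move 2x_2^2 to the remainder.
  leading term x_2: no divisor's leading term divides it; move -x_2 to the remainder.
  remainder -2x_2^4 + 2x_2^2 - x_2 ≠ 0; add g_4 = -2x_2^4 + 2x_2^2 - x_2 to the basis.

The other S-polynomials (S(f_2,g_3), S(f_1,g_4), S(f_2,g_4), S(g_3,g_4)) all reduce to 0 modulo the current basis, so we have a Gröbner basis.
Inter-reduce: drop elements whose leading term is divisible by another's, tail-reduce, and make monic.
Reduced Gröbner basis: {x_1 + 2x_2^3 + 1, x_2^4 - x_2^2 - 2x_2}.

Buchberger on the second generating set:
h_1 = -2x_1x_2^2 - 2, LT = x_1x_2^2.
h_2 = -2x_1x_2^2 + 2x_1x_2 + 2x_1 - x_2^2 + 2, LT = x_1x_2^2.

S(h_1,h_2): lcm = x_1x_2^2. S = x_1x_2 + x_1 + 2x_2^2 + 2.
  leading term x_1x_2: no divisor's leading term divides it; move x_1x_2 to the remainder.
  leading term x_1: no divisor's leading term divides it; move x_1 to the remainder.
  leading term x_2^2: no divisor's leading term divides it; move 2x_2^2 to the remainder.
  leading term 1: no divisor's leading term divides it; move 2 to the remainder.
  remainder x_1x_2 + x_1 + 2x_2^2 + 2 ≠ 0; add k_3 = x_1x_2 + x_1 + 2x_2^2 + 2 to the basis.

S(h_1,k_3): lcm = x_1x_2^2. S = -x_1x_2 - 2x_2^3 - 2x_2 + 1.
  leading term x_1x_2: subtract (-1)·k_3 from -x_1x_2 - 2x_2^3 - 2x_2 + 1 → x_1 - 2x_2^3 + 2x_2^2 - 2x_2 - 2
  leading term x_1: no divisor's leading term divides it; move x_1 to the remainder.
  leading term x_2^3: no divisor's leading term divides it; move -2x_2^3 to the remainder.
  leading term x_2^2: no divisor's leading term divides it; move 2x_2^2 to the remainder.
  leading term x_2: no divisor's leading term divides it; move -2x_2 to the remainder.
  leading term 1: no divisor's leading term divides it; move -2 to the remainder.
  remainder x_1 - 2x_2^3 + 2x_2^2 - 2x_2 - 2 ≠ 0; add k_4 = x_1 - 2x_2^3 + 2x_2^2 - 2x_2 - 2 to the basis.

S(h_1,k_4): lcm = x_1x_2^2. S = 2x_2^5 - 2x_2^4 + 2x_2^3 + 2x_2^2 + 1.
  leading term x_2^5: no divisor's leading term divides it; move 2x_2^5 to the remainder.
  leading term x_2^4: no divisor's leading term divides it; move -2x_2^4 to the remainder.
  leading term x_2^3: no divisor's leading term divides it; move 2x_2^3 to the remainder.
  leading term x_2^2: no divisor's leading term divides it; move 2x_2^2 to the remainder.
  leading term 1: no divisor's leading term divides it; move 1 to the remainder.
  remainder 2x_2^5 - 2x_2^4 + 2x_2^3 + 2x_2^2 + 1 ≠ 0; add k_5 = 2x_2^5 - 2x_2^4 + 2x_2^3 + 2x_2^2 + 1 to the basis.

S(k_3,k_4): lcm = x_1x_2. S = x_1 + 2x_2^4 - 2x_2^3 - x_2^2 + 2x_2 + 2.
  leading term x_1: subtract (1)·k_4 from x_1 + 2x_2^4 - 2x_2^3 - x_2^2 + 2x_2 + 2 → 2x_2^4 + 2x_2^2 - x_2 - 1
  leading term x_2^4: no divisor's leading term divides it; move 2x_2^4 to the remainder.
  leading term x_2^2: no divisor's leading term divides it; move 2x_2^2 to the remainder.
  leading term x_2: no divisor's leading term divides it; move -x_2 to the remainder.
  leading term 1: no divisor's leading term divides it; move -1 to the remainder.
  remainder 2x_2^4 + 2x_2^2 - x_2 - 1 ≠ 0; add k_6 = 2x_2^4 + 2x_2^2 - x_2 - 1 to the basis.

The other S-polynomials (S(h_2,k_3), S(h_2,k_4), S(h_1,k_5), S(h_2,k_5), S(k_3,k_5), S(k_4,k_5), S(h_1,k_6), S(h_2,k_6), S(k_3,k_6), S(k_4,k_6), S(k_5,k_6)) all reduce to 0 modulo the current basis, so we have a Gröbner basis.
Inter-reduce: drop elements whose leading term is divisible by another's, tail-reduce, and make monic.
Reduced Gröbner basis: {x_1 - 2x_2^3 + 2x_2^2 - 2x_2 - 2, x_2^4 + x_2^2 + 2x_2 + 2}.

The bases are distinct; the ideals are different.

No, the ideals differ.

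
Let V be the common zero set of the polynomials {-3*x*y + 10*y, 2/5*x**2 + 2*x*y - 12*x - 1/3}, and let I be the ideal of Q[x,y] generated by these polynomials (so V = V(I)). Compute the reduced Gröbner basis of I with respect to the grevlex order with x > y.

Buchberger's algorithm terminates because the ascending chain of leading-term ideals stabilizes.

f_1 = -3*x*y + 10*y, LT = x*y.
f_2 = 2/5*x**2 + 2*x*y - 12*x - 1/3, LT = x**2.

S(f_1,f_2): lcm = x**2*y. S = -5*x*y**2 + 80/3*x*y + 5/6*y.
  leading term x*y**2: subtract (5/3*y)·f_1 from -5*x*y**2 + 80/3*x*y + 5/6*y → 80/3*x*y - 50/3*y**2 + 5/6*y
  leading term x*y: subtract (-80/9)·f_1 from 80/3*x*y - 50/3*y**2 + 5/6*y → -50/3*y**2 + 1615/18*y
  leading term y**2: no divisor's leading term divides it; move -50/3*y**2 to the remainder.
  leading term y: no divisor's leading term divides it; move 1615/18*y to the remainder.
  remainder -50/3*y**2 + 1615/18*y ≠ 0; add g_3 = -50/3*y**2 + 1615/18*y to the basis.

The other S-polynomials (S(f_1,g_3), S(f_2,g_3)) all reduce to 0 modulo the current basis, so we have a Gröbner basis.

G = {x**2 - 30*x + 50/3*y - 5/6, x*y - 10/3*y, y**2 - 323/60*y}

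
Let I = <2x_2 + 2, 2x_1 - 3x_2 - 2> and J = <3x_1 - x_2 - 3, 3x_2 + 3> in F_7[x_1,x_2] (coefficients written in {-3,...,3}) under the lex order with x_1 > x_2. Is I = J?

Yes, the ideals are equal.

For a fixed monomial order, each ideal has a unique reduced Gröbner basis; comparing bases decides equality.
Buchberger on the first generating set:
f_1 = 2x_2 + 2, LT = x_2.
f_2 = 2x_1 - 3x_2 - 2, LT = x_1.

The S-polynomials (S(f_1,f_2)) all reduce to 0 modulo the current basis, so we have a Gröbner basis.
Inter-reduce: drop elements whose leading term is divisible by another's, tail-reduce, and make monic.
Reduced Gröbner basis: {x_1 - 3, x_2 + 1}.

Buchberger on the second generating set:
h_1 = 3x_1 - x_2 - 3, LT = x_1.
h_2 = 3x_2 + 3, LT = x_2.

The S-polynomials (S(h_1,h_2)) all reduce to 0 modulo the current basis, so we have a Gröbner basis.
Inter-reduce: drop elements whose leading term is divisible by another's, tail-reduce, and make monic.
Reduced Gröbner basis: {x_1 - 3, x_2 + 1}.

The two bases agree; hence the ideals are identical.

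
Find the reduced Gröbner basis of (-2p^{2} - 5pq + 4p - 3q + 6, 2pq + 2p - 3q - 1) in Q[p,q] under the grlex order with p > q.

The reduced Gröbner basis is the canonical form of the ideal for this ordering.

f_1 = -2p^{2} - 5pq + 4p - 3q + 6, LT = p^{2}.
f_2 = 2pq + 2p - 3q - 1, LT = pq.

S(f_1,f_2): lcm = p^{2}q. S = \tfrac{5}{2}pq^{2} - p^{2} - \tfrac{1}{2}pq + \tfrac{3}{2}q^{2} + \tfrac{1}{2}p - 3q.
  reduce S modulo (f_1, f_2):
  remainder \tfrac{21}{4}q^{2} - p - q - \tfrac{13}{4} ≠ 0; add g_3 = \tfrac{21}{4}q^{2} - p - q - \tfrac{13}{4} to the basis.

The other S-polynomials (S(f_1,g_3), S(f_2,g_3)) all reduce to 0 modulo the current basis, so we have a Gröbner basis.

G = {p^{2} - \tfrac{9}{2}p + \tfrac{21}{4}q - \tfrac{7}{4}, pq + p - \tfrac{3}{2}q - \tfrac{1}{2}, q^{2} - \tfrac{4}{21}p - \tfrac{4}{21}q - \tfrac{13}{21}}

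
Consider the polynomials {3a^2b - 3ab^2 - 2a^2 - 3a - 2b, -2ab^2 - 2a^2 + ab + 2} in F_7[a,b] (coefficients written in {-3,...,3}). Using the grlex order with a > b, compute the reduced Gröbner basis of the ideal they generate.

This is the nonlinear analogue of row-reducing a linear system.

f_1 = 3a^2b - 3ab^2 - 2a^2 - 3a - 2b, LT = a^2b.
f_2 = -2ab^2 - 2a^2 + ab + 2, LT = ab^2.

S(f_1,f_2): lcm = a^2b^2. S = -ab^3 - a^3 + a^2b - ab - 3b^2 + a.
  reduce S modulo (f_1, f_2):
  remainder -a^3 + a^2 - 2ab - 3b^2 + 3a - 2b - 2 ≠ 0; add g_3 = -a^3 + a^2 - 2ab - 3b^2 + 3a - 2b - 2 to the basis.

S(f_1,g_3): lcm = a^3b. S = -a^2b^2 - 3a^3 + a^2b - 2ab^2 - 3b^3 - a^2 - 2b^2 - 2b.
  reduce S modulo (f_1, f_2, g_3):
  remainder -3b^3 - 2ab - 3b^2 - 3a - 1 ≠ 0; add g_4 = -3b^3 - 2ab - 3b^2 - 3a - 1 to the basis.

The other S-polynomials (S(f_2,g_3), S(f_1,g_4), S(f_2,g_4), S(g_3,g_4)) all reduce to 0 modulo the current basis, so we have a Gröbner basis.

G = {a^3 - a^2 + 2ab + 3b^2 - 3a + 2b + 2, a^2b - 2a^2 + 3ab - a - 3b - 1, ab^2 + a^2 + 3ab - 1, b^3 + 3ab + b^2 + a - 2}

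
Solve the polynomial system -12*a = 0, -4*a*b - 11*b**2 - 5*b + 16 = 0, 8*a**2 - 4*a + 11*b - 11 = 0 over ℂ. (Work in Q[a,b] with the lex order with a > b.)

Compute a lex Gröbner basis by Buchberger's algorithm.
f_1 = -12*a, LT = a.
f_2 = -4*a*b - 11*b**2 - 5*b + 16, LT = a*b.
f_3 = 8*a**2 - 4*a + 11*b - 11, LT = a**2.

S(f_1,f_2): lcm = a*b. S = -11/4*b**2 - 5/4*b + 4.
  leading term b**2: no divisor's leading term divides it; move -11/4*b**2 to the remainder.
  leading term b: no divisor's leading term divides it; move -5/4*b to the remainder.
  leading term 1: no divisor's leading term divides it; move 4 to the remainder.
  remainder -11/4*b**2 - 5/4*b + 4 ≠ 0; add h_4 = -11/4*b**2 - 5/4*b + 4 to the basis.

S(f_1,f_3): lcm = a**2. S = 1/2*a - 11/8*b + 11/8.
  leading term a: subtract (-1/24)·f_1 from 1/2*a - 11/8*b + 11/8 → -11/8*b + 11/8
  leading term b: no divisor's leading term divides it; move -11/8*b to the remainder.
  leading term 1: no divisor's leading term divides it; move 11/8 to the remainder.
  remainder -11/8*b + 11/8 ≠ 0; add h_5 = -11/8*b + 11/8 to the basis.

The other S-polynomials (S(f_2,f_3), S(f_1,h_4), S(f_2,h_4), S(f_3,h_4), S(f_1,h_5), S(f_2,h_5), S(f_3,h_5), S(h_4,h_5)) all reduce to 0 modulo the current basis, so we have a Gröbner basis.
Inter-reduce: drop elements whose leading term is divisible by another's, tail-reduce, and make monic.
Reduced Gröbner basis: {a, b - 1}.

A lex Gröbner basis eliminates variables successively. Here b - 1 depends only on b, with roots {1}; lifting each root through the earlier basis elements recovers the full solutions.
  b = 1: the earlier basis element becomes a = 0, giving a = 0 — point (0, 1).
Each listed point satisfies every original equation (direct substitution).

{(0, 1)}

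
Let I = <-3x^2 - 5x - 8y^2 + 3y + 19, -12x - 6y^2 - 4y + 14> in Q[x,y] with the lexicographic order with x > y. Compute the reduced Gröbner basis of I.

G = {x + 1/2y^2 + 1/3y - 7/6, y^4 + 4/3y^3 + 28/9y^2 - 28/3y - 109/9}

This is the nonlinear analogue of row-reducing a linear system.

f_1 = -3x^2 - 5x - 8y^2 + 3y + 19, LT = x^2.
f_2 = -12x - 6y^2 - 4y + 14, LT = x.

S(f_1,f_2): lcm = x^2. S = -1/2xy^2 - 1/3xy + 17/6x + 8/3y^2 - y - 19/3.
  reduce S modulo (f_1, f_2):
  remainder 1/4y^4 + 1/3y^3 + 7/9y^2 - 7/3y - 109/36 ≠ 0; add g_3 = 1/4y^4 + 1/3y^3 + 7/9y^2 - 7/3y - 109/36 to the basis.

The other S-polynomials (S(f_1,g_3), S(f_2,g_3)) all reduce to 0 modulo the current basis, so we have a Gröbner basis.
Inter-reduce: drop elements whose leading term is divisible by another's, tail-reduce, and make monic.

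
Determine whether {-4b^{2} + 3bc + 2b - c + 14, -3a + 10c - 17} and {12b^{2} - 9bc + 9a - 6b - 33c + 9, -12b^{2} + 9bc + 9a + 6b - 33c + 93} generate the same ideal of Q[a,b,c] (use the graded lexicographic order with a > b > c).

No, the ideals differ.

For a fixed monomial order, each ideal has a unique reduced Gröbner basis; comparing bases decides equality.
Buchberger on the first generating set:
f_1 = -4b^{2} + 3bc + 2b - c + 14, LT = b^{2}.
f_2 = -3a + 10c - 17, LT = a.

S(f_1,f_2): leading monomials are coprime, so the S-polynomial reduces to 0 (Buchberger's first criterion).
Every S-polynomial of the final basis reduces to 0, so we have a Gröbner basis.
Inter-reduce: drop elements whose leading term is divisible by another's, tail-reduce, and make monic.
Reduced Gröbner basis: {b^{2} - \tfrac{3}{4}bc - \tfrac{1}{2}b + \tfrac{1}{4}c - \tfrac{7}{2}, a - \tfrac{10}{3}c + \tfrac{17}{3}}.

Buchberger on the second generating set:
h_1 = 12b^{2} - 9bc + 9a - 6b - 33c + 9, LT = b^{2}.
h_2 = -12b^{2} + 9bc + 9a + 6b - 33c + 93, LT = b^{2}.

S(h_1,h_2): lcm = b^{2}. S = \tfrac{3}{2}a - \tfrac{11}{2}c + \tfrac{17}{2}.
  leading term a: no divisor's leading term divides it; move \tfrac{3}{2}a to the remainder.
  leading term c: no divisor's leading term divides it; move -\tfrac{11}{2}c to the remainder.
  leading term 1: no divisor's leading term divides it; move \tfrac{17}{2} to the remainder.
  remainder \tfrac{3}{2}a - \tfrac{11}{2}c + \tfrac{17}{2} ≠ 0; add k_3 = \tfrac{3}{2}a - \tfrac{11}{2}c + \tfrac{17}{2} to the basis.

S(h_1,k_3): leading monomials are coprime, so the S-polynomial reduces to 0 (Buchberger's first criterion).
S(h_2,k_3): leading monomials are coprime, so the S-polynomial reduces to 0 (Buchberger's first criterion).
Every S-polynomial of the final basis reduces to 0, so we have a Gröbner basis.
Inter-reduce: drop elements whose leading term is divisible by another's, tail-reduce, and make monic.
Reduced Gröbner basis: {b^{2} - \tfrac{3}{4}bc - \tfrac{1}{2}b - \tfrac{7}{2}, a - \tfrac{11}{3}c + \tfrac{17}{3}}.

These differ, so the ideals are not equal.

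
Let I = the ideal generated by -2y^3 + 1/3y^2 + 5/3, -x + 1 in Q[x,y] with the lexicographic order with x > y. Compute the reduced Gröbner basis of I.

f_1 = -2y^3 + 1/3y^2 + 5/3, LT = y^3.
f_2 = -x + 1, LT = x.

The S-polynomials (S(f_1,f_2)) all reduce to 0 modulo the current basis, so we have a Gröbner basis.

G = {x - 1, y^3 - 1/6y^2 - 5/6}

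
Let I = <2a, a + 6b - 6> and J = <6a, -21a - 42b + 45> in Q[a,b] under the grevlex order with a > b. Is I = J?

Equality of ideals is decidable: compute both reduced Gröbner bases (unique for the ordering) and check whether they agree.
Buchberger on the first generating set:
f_1 = 2a, LT = a.
f_2 = a + 6b - 6, LT = a.

S(f_1,f_2): lcm = a. S = -6b + 6.
  reduce S modulo (f_1, f_2):
  remainder -6b + 6 ≠ 0; add g_3 = -6b + 6 to the basis.

The other S-polynomials (S(f_1,g_3), S(f_2,g_3)) all reduce to 0 modulo the current basis, so we have a Gröbner basis.
Inter-reduce: drop elements whose leading term is divisible by another's, tail-reduce, and make monic.
Reduced Gröbner basis: {a, b - 1}.

Buchberger on the second generating set:
h_1 = 6a, LT = a.
h_2 = -21a - 42b + 45, LT = a.

S(h_1,h_2): lcm = a. S = -2b + 15/7.
  reduce S modulo (h_1, h_2):
  remainder -2b + 15/7 ≠ 0; add k_3 = -2b + 15/7 to the basis.

The other S-polynomials (S(h_1,k_3), S(h_2,k_3)) all reduce to 0 modulo the current basis, so we have a Gröbner basis.
Inter-reduce: drop elements whose leading term is divisible by another's, tail-reduce, and make monic.
Reduced Gröbner basis: {a, b - 15/14}.

These differ, so the ideals are not equal.

No, the ideals differ.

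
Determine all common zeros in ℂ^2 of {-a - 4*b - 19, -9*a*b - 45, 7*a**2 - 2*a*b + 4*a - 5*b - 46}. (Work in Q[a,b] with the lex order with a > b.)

{(1, -5)}

Compute a lex Gröbner basis by Buchberger's algorithm.
f_1 = -a - 4*b - 19, LT = a.
f_2 = -9*a*b - 45, LT = a*b.
f_3 = 7*a**2 - 2*a*b + 4*a - 5*b - 46, LT = a**2.

S(f_1,f_2): lcm = a*b. S = 4*b**2 + 19*b - 5.
  leading term b**2: no divisor's leading term divides it; move 4*b**2 to the remainder.
  leading term b: no divisor's leading term divides it; move 19*b to the remainder.
  leading term 1: no divisor's leading term divides it; move -5 to the remainder.
  remainder 4*b**2 + 19*b - 5 ≠ 0; add h_4 = 4*b**2 + 19*b - 5 to the basis.

S(f_1,f_3): lcm = a**2. S = 30/7*a*b + 129/7*a + 5/7*b + 46/7.
  leading term a*b: subtract (-30/7*b)·f_1 from 30/7*a*b + 129/7*a + 5/7*b + 46/7 → 129/7*a - 120/7*b**2 - 565/7*b + 46/7
  leading term a: subtract (-129/7)·f_1 from 129/7*a - 120/7*b**2 - 565/7*b + 46/7 → -120/7*b**2 - 1081/7*b - 2405/7
  leading term b**2: subtract (-30/7)·h_4 from -120/7*b**2 - 1081/7*b - 2405/7 → -73*b - 365
  leading term b: no divisor's leading term divides it; move -73*b to the remainder.
  leading term 1: no divisor's leading term divides it; move -365 to the remainder.
  remainder -73*b - 365 ≠ 0; add h_5 = -73*b - 365 to the basis.

The other S-polynomials (S(f_2,f_3), S(f_1,h_4), S(f_2,h_4), S(f_3,h_4), S(f_1,h_5), S(f_2,h_5), S(f_3,h_5), S(h_4,h_5)) all reduce to 0 modulo the current basis, so we have a Gröbner basis.
Inter-reduce: drop elements whose leading term is divisible by another's, tail-reduce, and make monic.
Reduced Gröbner basis: {a - 1, b + 5}.

A lex Gröbner basis eliminates variables successively. Here b + 5 depends only on b, with roots {-5}; lifting each root through the earlier basis elements recovers the full solutions.
  b = -5: the earlier basis element becomes a - 1 = 0, giving a = 1 — point (1, -5).
This is the nonlinear analogue of row-reducing a linear system.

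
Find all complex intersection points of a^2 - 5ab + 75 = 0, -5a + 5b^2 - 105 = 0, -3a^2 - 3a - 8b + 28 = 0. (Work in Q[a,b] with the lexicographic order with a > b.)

Compute a lex Gröbner basis by Buchberger's algorithm.
f_1 = a^2 - 5ab + 75, LT = a^2.
f_2 = -5a + 5b^2 - 105, LT = a.
f_3 = -3a^2 - 3a - 8b + 28, LT = a^2.

S(f_1,f_2): lcm = a^2. S = ab^2 - 5ab - 21a + 75.
  leading term ab^2: subtract (-1/5b^2)·f_2 from ab^2 - 5ab - 21a + 75 → -5ab - 21a + b^4 - 21b^2 + 75
  leading term ab: subtract (b)·f_2 from -5ab - 21a + b^4 - 21b^2 + 75 → -21a + b^4 - 5b^3 - 21b^2 + 105b + 75
  leading term a: subtract (21/5)·f_2 from -21a + b^4 - 5b^3 - 21b^2 + 105b + 75 → b^4 - 5b^3 - 42b^2 + 105b + 516
  leading term b^4: no divisor's leading term divides it; move b^4 to the remainder.
  leading term b^3: no divisor's leading term divides it; move -5b^3 to the remainder.
  leading term b^2: no divisor's leading term divides it; move -42b^2 to the remainder.
  leading term b: no divisor's leading term divides it; move 105b to the remainder.
  leading term 1: no divisor's leading term divides it; move 516 to the remainder.
  remainder b^4 - 5b^3 - 42b^2 + 105b + 516 ≠ 0; add h_4 = b^4 - 5b^3 - 42b^2 + 105b + 516 to the basis.

S(f_1,f_3): lcm = a^2. S = -5ab - a - 8/3b + 253/3.
  leading term ab: subtract (b)·f_2 from -5ab - a - 8/3b + 253/3 → -a - 5b^3 + 307/3b + 253/3
  leading term a: subtract (1/5)·f_2 from -a - 5b^3 + 307/3b + 253/3 → -5b^3 - b^2 + 307/3b + 316/3
  leading term b^3: no divisor's leading term divides it; move -5b^3 to the remainder.
  leading term b^2: no divisor's leading term divides it; move -b^2 to the remainder.
  leading term b: no divisor's leading term divides it; move 307/3b to the remainder.
  leading term 1: no divisor's leading term divides it; move 316/3 to the remainder.
  remainder -5b^3 - b^2 + 307/3b + 316/3 ≠ 0; add h_5 = -5b^3 - b^2 + 307/3b + 316/3 to the basis.

S(h_4,h_5): lcm = b^4. S = -26/5b^3 - 323/15b^2 + 1891/15b + 516.
  leading term b^3: subtract (26/25)·h_5 from -26/5b^3 - 323/15b^2 + 1891/15b + 516 → -1537/75b^2 + 491/25b + 30484/75
  leading term b^2: no divisor's leading term divides it; move -1537/75b^2 to the remainder.
  leading term b: no divisor's leading term divides it; move 491/25b to the remainder.
  leading term 1: no divisor's leading term divides it; move 30484/75 to the remainder.
  remainder -1537/75b^2 + 491/25b + 30484/75 ≠ 0; add h_6 = -1537/75b^2 + 491/25b + 30484/75 to the basis.

S(h_4,h_6): lcm = b^4. S = -6212/1537b^3 - 34070/1537b^2 + 105b + 516.
  leading term b^3: subtract (6212/7685)·h_5 from -6212/1537b^3 - 34070/1537b^2 + 105b + 516 → -164138/7685b^2 + 513691/23055b + 9933388/23055
  leading term b^2: subtract (2462070/2362369)·h_6 from -164138/7685b^2 + 513691/23055b + 9933388/23055 → 12843449/7087107b + 51373796/7087107
  leading term b: no divisor's leading term divides it; move 12843449/7087107b to the remainder.
  leading term 1: no divisor's leading term divides it; move 51373796/7087107 to the remainder.
  remainder 12843449/7087107b + 51373796/7087107 ≠ 0; add h_7 = 12843449/7087107b + 51373796/7087107 to the basis.

The other S-polynomials (S(f_2,f_3), S(f_1,h_4), S(f_2,h_4), S(f_3,h_4), S(f_1,h_5), S(f_2,h_5), S(f_3,h_5), S(f_1,h_6), S(f_2,h_6), S(f_3,h_6), S(h_5,h_6), S(f_1,h_7), S(f_2,h_7), S(f_3,h_7), S(h_4,h_7), S(h_5,h_7), S(h_6,h_7)) all reduce to 0 modulo the current basis, so we have a Gröbner basis.
Inter-reduce: drop elements whose leading term is divisible by another's, tail-reduce, and make monic.
Reduced Gröbner basis: {a + 5, b + 4}.

From the last basis element, b + 4 = 0, so b takes values in {-4}. Each choice, substituted upward through the basis, yields the corresponding point(s) of the solution set.
  b = -4: the earlier basis element becomes a + 5 = 0, giving a = -5 — point (-5, -4).

{(-5, -4)}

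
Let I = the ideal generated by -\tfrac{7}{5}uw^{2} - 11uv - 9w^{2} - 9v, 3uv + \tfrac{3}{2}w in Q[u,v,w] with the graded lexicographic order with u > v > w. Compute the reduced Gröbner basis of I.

f_1 = -\tfrac{7}{5}uw^{2} - 11uv - 9w^{2} - 9v, LT = uw^{2}.
f_2 = 3uv + \tfrac{3}{2}w, LT = uv.

S(f_1,f_2): lcm = uvw^{2}. S = \tfrac{55}{7}uv^{2} + \tfrac{45}{7}vw^{2} - \tfrac{1}{2}w^{3} + \tfrac{45}{7}v^{2}.
  leading term uv^{2}: subtract (\tfrac{55}{21}v)·f_2 from \tfrac{55}{7}uv^{2} + \tfrac{45}{7}vw^{2} - \tfrac{1}{2}w^{3} + \tfrac{45}{7}v^{2} → \tfrac{45}{7}vw^{2} - \tfrac{1}{2}w^{3} + \tfrac{45}{7}v^{2} - \tfrac{55}{14}vw
  leading term vw^{2}: no divisor's leading term divides it; move \tfrac{45}{7}vw^{2} to the remainder.
  leading term w^{3}: no divisor's leading term divides it; move -\tfrac{1}{2}w^{3} to the remainder.
  leading term v^{2}: no divisor's leading term divides it; move \tfrac{45}{7}v^{2} to the remainder.
  leading term vw: no divisor's leading term divides it; move -\tfrac{55}{14}vw to the remainder.
  remainder \tfrac{45}{7}vw^{2} - \tfrac{1}{2}w^{3} + \tfrac{45}{7}v^{2} - \tfrac{55}{14}vw ≠ 0; add g_3 = \tfrac{45}{7}vw^{2} - \tfrac{1}{2}w^{3} + \tfrac{45}{7}v^{2} - \tfrac{55}{14}vw to the basis.

The other S-polynomials (S(f_1,g_3), S(f_2,g_3)) all reduce to 0 modulo the current basis, so we have a Gröbner basis.

G = {uw^{2} + \tfrac{45}{7}w^{2} + \tfrac{45}{7}v - \tfrac{55}{14}w, vw^{2} - \tfrac{7}{90}w^{3} + v^{2} - \tfrac{11}{18}vw, uv + \tfrac{1}{2}w}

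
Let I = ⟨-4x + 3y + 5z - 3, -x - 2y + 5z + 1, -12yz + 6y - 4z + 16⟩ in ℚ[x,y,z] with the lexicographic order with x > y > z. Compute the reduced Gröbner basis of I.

f_1 = -4x + 3y + 5z - 3, LT = x.
f_2 = -x - 2y + 5z + 1, LT = x.
f_3 = -12yz + 6y - 4z + 16, LT = yz.

S(f_1,f_2): lcm = x. S = -11/4y + 15/4z + 7/4.
  leading term y: no divisor's leading term divides it; move -11/4y to the remainder.
  leading term z: no divisor's leading term divides it; move 15/4z to the remainder.
  leading term 1: no divisor's leading term divides it; move 7/4 to the remainder.
  remainder -11/4y + 15/4z + 7/4 ≠ 0; add g_4 = -11/4y + 15/4z + 7/4 to the basis.

S(f_3,g_4): lcm = yz. S = -½y + 15/11z² + 32/33z - 4/3.
  leading term y: subtract (2/11)·g_4 from -½y + 15/11z² + 32/33z - 4/3 → 15/11z² + 19/66z - 109/66
  leading term z²: no divisor's leading term divides it; move 15/11z² to the remainder.
  leading term z: no divisor's leading term divides it; move 19/66z to the remainder.
  leading term 1: no divisor's leading term divides it; move -109/66 to the remainder.
  remainder 15/11z² + 19/66z - 109/66 ≠ 0; add g_5 = 15/11z² + 19/66z - 109/66 to the basis.

The other S-polynomials (S(f_1,f_3), S(f_2,f_3), S(f_1,g_4), S(f_2,g_4), S(f_1,g_5), S(f_2,g_5), S(f_3,g_5), S(g_4,g_5)) all reduce to 0 modulo the current basis, so we have a Gröbner basis.
Inter-reduce: drop elements whose leading term is divisible by another's, tail-reduce, and make monic.

G = {x - 25/11z + 3/11, y - 15/11z - 7/11, z² + 19/90z - 109/90}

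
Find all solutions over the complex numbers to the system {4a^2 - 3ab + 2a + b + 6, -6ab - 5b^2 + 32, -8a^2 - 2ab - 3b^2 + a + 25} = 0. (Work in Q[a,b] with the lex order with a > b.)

{(-1, -2)}

Compute a lex Gröbner basis by Buchberger's algorithm.
f_1 = 4a^2 - 3ab + 2a + b + 6, LT = a^2.
f_2 = -6ab - 5b^2 + 32, LT = ab.
f_3 = -8a^2 - 2ab + a - 3b^2 + 25, LT = a^2.

S(f_1,f_2): lcm = a^2b. S = -19/12ab^2 + 1/2ab + 16/3a + 1/4b^2 + 3/2b.
  leading term ab^2: subtract (19/72b)·f_2 from -19/12ab^2 + 1/2ab + 16/3a + 1/4b^2 + 3/2b → 1/2ab + 16/3a + 95/72b^3 + 1/4b^2 - 125/18b
  leading term ab: subtract (-1/12)·f_2 from 1/2ab + 16/3a + 95/72b^3 + 1/4b^2 - 125/18b → 16/3a + 95/72b^3 - 1/6b^2 - 125/18b + 8/3
  leading term a: no divisor's leading term divides it; move 16/3a to the remainder.
  leading term b^3: no divisor's leading term divides it; move 95/72b^3 to the remainder.
  leading term b^2: no divisor's leading term divides it; move -1/6b^2 to the remainder.
  leading term b: no divisor's leading term divides it; move -125/18b to the remainder.
  leading term 1: no divisor's leading term divides it; move 8/3 to the remainder.
  remainder 16/3a + 95/72b^3 - 1/6b^2 - 125/18b + 8/3 ≠ 0; add h_4 = 16/3a + 95/72b^3 - 1/6b^2 - 125/18b + 8/3 to the basis.

S(f_1,f_3): lcm = a^2. S = -ab + 5/8a - 3/8b^2 + 1/4b + 37/8.
  leading term ab: subtract (1/6)·f_2 from -ab + 5/8a - 3/8b^2 + 1/4b + 37/8 → 5/8a + 11/24b^2 + 1/4b - 17/24
  leading term a: subtract (15/128)·h_4 from 5/8a + 11/24b^2 + 1/4b - 17/24 → -475/3072b^3 + 367/768b^2 + 817/768b - 49/48
  leading term b^3: no divisor's leading term divides it; move -475/3072b^3 to the remainder.
  leading term b^2: no divisor's leading term divides it; move 367/768b^2 to the remainder.
  leading term b: no divisor's leading term divides it; move 817/768b to the remainder.
  leading term 1: no divisor's leading term divides it; move -49/48 to the remainder.
  remainder -475/3072b^3 + 367/768b^2 + 817/768b - 49/48 ≠ 0; add h_5 = -475/3072b^3 + 367/768b^2 + 817/768b - 49/48 to the basis.

S(f_2,f_3): lcm = a^2b. S = 7/12ab^2 + 1/8ab - 16/3a - 3/8b^3 + 25/8b.
  leading term ab^2: subtract (-7/72b)·f_2 from 7/12ab^2 + 1/8ab - 16/3a - 3/8b^3 + 25/8b → 1/8ab - 16/3a - 31/36b^3 + 449/72b
  leading term ab: subtract (-1/48)·f_2 from 1/8ab - 16/3a - 31/36b^3 + 449/72b → -16/3a - 31/36b^3 - 5/48b^2 + 449/72b + 2/3
  leading term a: subtract (-1)·h_4 from -16/3a - 31/36b^3 - 5/48b^2 + 449/72b + 2/3 → 11/24b^3 - 13/48b^2 - 17/24b + 10/3
  leading term b^3: subtract (-1408/475)·h_5 from 11/24b^3 - 13/48b^2 - 17/24b + 10/3 → 8707/7600b^2 + 489/200b + 146/475
  leading term b^2: no divisor's leading term divides it; move 8707/7600b^2 to the remainder.
  leading term b: no divisor's leading term divides it; move 489/200b to the remainder.
  leading term 1: no divisor's leading term divides it; move 146/475 to the remainder.
  remainder 8707/7600b^2 + 489/200b + 146/475 ≠ 0; add h_6 = 8707/7600b^2 + 489/200b + 146/475 to the basis.

S(f_2,h_5): lcm = ab^3. S = 1468/475ab^2 + 172/25ab - 3136/475a + 5/6b^4 - 16/3b^2.
  leading term ab^2: subtract (-734/1425b)·f_2 from 1468/475ab^2 + 172/25ab - 3136/475a + 5/6b^4 - 16/3b^2 → 172/25ab - 3136/475a + 5/6b^4 - 734/285b^3 - 16/3b^2 + 23488/1425b
  leading term ab: subtract (-86/75)·f_2 from 172/25ab - 3136/475a + 5/6b^4 - 734/285b^3 - 16/3b^2 + 23488/1425b → -3136/475a + 5/6b^4 - 734/285b^3 - 166/15b^2 + 23488/1425b + 2752/75
  leading term a: subtract (-588/475)·h_4 from -3136/475a + 5/6b^4 - 734/285b^3 - 166/15b^2 + 23488/1425b + 2752/75 → 5/6b^4 - 179/190b^3 - 16064/1425b^2 + 3746/475b + 56992/1425
  leading term b^4: subtract (-512/95b)·h_5 from 5/6b^4 - 179/190b^3 - 16064/1425b^2 + 3746/475b + 56992/1425 → 49/30b^3 - 7894/1425b^2 + 3398/1425b + 56992/1425
  leading term b^3: subtract (-25088/2375)·h_5 from 49/30b^3 - 7894/1425b^2 + 3398/1425b + 56992/1425 → -1168/2375b^2 + 32352/2375b + 69376/2375
  leading term b^2: subtract (-18688/43535)·h_6 from -1168/2375b^2 + 32352/2375b + 69376/2375 → 60678528/4135825b + 121357056/4135825
  leading term b: no divisor's leading term divides it; move 60678528/4135825b to the remainder.
  leading term 1: no divisor's leading term divides it; move 121357056/4135825 to the remainder.
  remainder 60678528/4135825b + 121357056/4135825 ≠ 0; add h_7 = 60678528/4135825b + 121357056/4135825 to the basis.

The other S-polynomials (S(f_1,h_4), S(f_2,h_4), S(f_3,h_4), S(f_1,h_5), S(f_3,h_5), S(h_4,h_5), S(f_1,h_6), S(f_2,h_6), S(f_3,h_6), S(h_4,h_6), S(h_5,h_6), S(f_1,h_7), S(f_2,h_7), S(f_3,h_7), S(h_4,h_7), S(h_5,h_7), S(h_6,h_7)) all reduce to 0 modulo the current basis, so we have a Gröbner basis.
Inter-reduce: drop elements whose leading term is divisible by another's, tail-reduce, and make monic.
Reduced Gröbner basis: {a + 1, b + 2}.

The lex basis is triangular: the last element involves only b. Solving b + 2 = 0 gives b ∈ {-2}; substituting each value into the earlier elements determines the remaining variables.
  b = -2: the earlier basis element becomes a + 1 = 0, giving a = -1 — point (-1, -2).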